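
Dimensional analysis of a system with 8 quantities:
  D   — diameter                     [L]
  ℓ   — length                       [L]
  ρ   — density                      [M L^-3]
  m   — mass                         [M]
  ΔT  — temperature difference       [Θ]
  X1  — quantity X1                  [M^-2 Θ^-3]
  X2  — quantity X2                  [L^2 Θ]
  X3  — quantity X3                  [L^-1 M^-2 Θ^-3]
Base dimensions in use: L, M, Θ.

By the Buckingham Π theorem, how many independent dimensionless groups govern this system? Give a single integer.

Exponent matrix [L,M,Θ] × [D,ℓ,ρ,m,ΔT,X1,X2,X3]:
  L: [ 1  1 -3  0  0  0  2 -1]
  M: [ 0  0  1  1  0 -2  0 -2]
  Θ: [ 0  0  0  0  1 -3  1 -3]
RREF → pivots at {D,ρ,ΔT} ⇒ r = 3
n=8, r=3 ⇒ 5 dimensionless groups

5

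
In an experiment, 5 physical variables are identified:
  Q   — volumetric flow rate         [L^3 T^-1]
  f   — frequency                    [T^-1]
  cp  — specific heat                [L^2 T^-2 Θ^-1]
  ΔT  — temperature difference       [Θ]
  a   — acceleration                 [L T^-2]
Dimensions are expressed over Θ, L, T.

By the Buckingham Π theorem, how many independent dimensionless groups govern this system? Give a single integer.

Write exponents as rows Θ,L,T / cols Q,f,cp,ΔT,a:
  Θ: [ 0  0 -1  1  0]
  L: [ 3  0  2  0  1]
  T: [-1 -1 -2  0 -2]
RREF → pivots at {Q,f,cp} ⇒ r = 3
n=5, r=3 ⇒ 2 dimensionless groups

2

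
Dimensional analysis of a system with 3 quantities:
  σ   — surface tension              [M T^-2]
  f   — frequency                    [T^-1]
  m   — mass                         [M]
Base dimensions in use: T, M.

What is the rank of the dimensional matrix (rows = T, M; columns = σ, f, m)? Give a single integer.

Dimensional matrix (T×M by σ×f×m):
  T: [-2 -1  0]
  M: [ 1  0  1]
RREF → pivots at {σ,f} ⇒ r = 2

2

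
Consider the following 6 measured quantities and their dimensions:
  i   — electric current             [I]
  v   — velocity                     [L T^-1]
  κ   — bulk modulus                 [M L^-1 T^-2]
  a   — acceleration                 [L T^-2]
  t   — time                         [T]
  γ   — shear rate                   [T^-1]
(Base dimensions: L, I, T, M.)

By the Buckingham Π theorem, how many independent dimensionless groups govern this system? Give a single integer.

2

Exponent matrix [L,I,T,M] × [i,v,κ,a,t,γ]:
  L: [ 0  1 -1  1  0  0]
  I: [ 1  0  0  0  0  0]
  T: [ 0 -1 -2 -2  1 -1]
  M: [ 0  0  1  0  0  0]
Echelon form has 4 nonzero rows (pivots: i,v,κ,a)
n=6, r=4 ⇒ 2 dimensionless groups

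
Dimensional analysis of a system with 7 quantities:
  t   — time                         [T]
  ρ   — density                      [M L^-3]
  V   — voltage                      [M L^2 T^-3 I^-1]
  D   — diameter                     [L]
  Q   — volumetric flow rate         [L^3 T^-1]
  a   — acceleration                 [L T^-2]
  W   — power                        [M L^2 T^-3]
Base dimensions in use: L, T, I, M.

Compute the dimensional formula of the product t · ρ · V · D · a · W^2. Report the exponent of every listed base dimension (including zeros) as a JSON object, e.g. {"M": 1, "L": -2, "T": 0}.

Dimensional matrix (L×T×I×M by t×ρ×V×D×Q×a×W):
  L: [ 0 -3  2  1  3  1  2]
  T: [ 1  0 -3  0 -1 -2 -3]
  I: [ 0  0 -1  0  0  0  0]
  M: [ 0  1  1  0  0  0  1]
  [L]: (1)·0+(1)·-3+(1)·2+(1)·1+(1)·1+(2)·2 = 5
  [T]: (1)·1+(1)·0+(1)·-3+(1)·0+(1)·-2+(2)·-3 = -10
  [I]: (1)·0+(1)·0+(1)·-1+(1)·0+(1)·0+(2)·0 = -1
  [M]: (1)·0+(1)·1+(1)·1+(1)·0+(1)·0+(2)·1 = 4
⇒ L^5 T^-10 I^-1 M^4

{"L": 5, "T": -10, "I": -1, "M": 4}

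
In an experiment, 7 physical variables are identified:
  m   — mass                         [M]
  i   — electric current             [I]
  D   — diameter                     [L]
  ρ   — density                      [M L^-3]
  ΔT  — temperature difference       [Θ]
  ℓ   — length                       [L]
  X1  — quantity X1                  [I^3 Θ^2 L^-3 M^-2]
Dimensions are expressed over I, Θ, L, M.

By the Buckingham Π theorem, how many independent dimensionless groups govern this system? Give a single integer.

Dimensional matrix (I×Θ×L×M by m×i×D×ρ×ΔT×ℓ×X1):
  I: [ 0  1  0  0  0  0  3]
  Θ: [ 0  0  0  0  1  0  2]
  L: [ 0  0  1 -3  0  1 -3]
  M: [ 1  0  0  1  0  0 -2]
RREF → pivots at {m,i,D,ΔT} ⇒ r = 4
Π count = n − r = 7 − 4 = 3

3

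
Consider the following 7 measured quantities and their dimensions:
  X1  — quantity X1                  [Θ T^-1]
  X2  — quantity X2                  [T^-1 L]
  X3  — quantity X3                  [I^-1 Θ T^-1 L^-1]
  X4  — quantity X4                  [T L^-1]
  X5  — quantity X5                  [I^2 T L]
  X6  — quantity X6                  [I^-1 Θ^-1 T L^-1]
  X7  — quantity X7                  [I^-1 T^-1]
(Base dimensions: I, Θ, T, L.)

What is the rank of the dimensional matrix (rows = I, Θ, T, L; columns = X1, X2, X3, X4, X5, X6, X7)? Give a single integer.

3

Exponent matrix [I,Θ,T,L] × [X1,X2,X3,X4,X5,X6,X7]:
  I: [ 0  0 -1  0  2 -1 -1]
  Θ: [ 1  0  1  0  0 -1  0]
  T: [-1 -1 -1  1  1  1 -1]
  L: [ 0  1 -1 -1  1 -1  0]
RREF → pivots at {X1,X2,X3} ⇒ r = 3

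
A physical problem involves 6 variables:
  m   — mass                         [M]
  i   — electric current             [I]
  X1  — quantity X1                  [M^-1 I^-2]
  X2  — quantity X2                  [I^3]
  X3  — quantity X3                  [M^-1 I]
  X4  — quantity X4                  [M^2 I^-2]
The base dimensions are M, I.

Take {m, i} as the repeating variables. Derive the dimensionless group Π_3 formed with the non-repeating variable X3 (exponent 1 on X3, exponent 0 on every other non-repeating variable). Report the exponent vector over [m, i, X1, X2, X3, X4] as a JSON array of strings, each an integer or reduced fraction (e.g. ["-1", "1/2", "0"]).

["1", "-1", "0", "0", "1", "0"]

Exponent matrix [M,I] × [m,i,X1,X2,X3,X4]:
  M: [ 1  0 -1  0 -1  2]
  I: [ 0  1 -2  3  1 -2]
RREF → pivots at {m,i} ⇒ r = 2
Repeat: m,i; free: X1,X2,X3,X4
RREF:
  r0: [   1    0   -1    0   -1    2]
  r1: [   0    1   -2    3    1   -2]
Fix exponent of X3 at 1, X1 at 0, X2 at 0, X4 at 0; solve each RREF row for its pivot's exponent:
  r0: exp(m) + (-1)·1 = 0 ⇒ exp(m) = 1
  r1: exp(i) + (1)·1 = 0 ⇒ exp(i) = -1
Π_3 = m · i^-1 · X3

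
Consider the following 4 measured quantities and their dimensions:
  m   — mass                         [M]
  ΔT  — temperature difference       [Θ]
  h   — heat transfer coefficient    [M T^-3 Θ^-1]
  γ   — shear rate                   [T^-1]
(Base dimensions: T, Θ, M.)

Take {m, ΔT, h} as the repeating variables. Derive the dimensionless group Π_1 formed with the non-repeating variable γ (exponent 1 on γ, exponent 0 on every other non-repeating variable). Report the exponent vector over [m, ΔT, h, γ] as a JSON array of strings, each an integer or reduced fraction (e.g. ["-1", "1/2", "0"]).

["1/3", "-1/3", "-1/3", "1"]

Dimensional matrix (T×Θ×M by m×ΔT×h×γ):
  T: [ 0  0 -3 -1]
  Θ: [ 0  1 -1  0]
  M: [ 1  0  1  0]
RREF → pivots at {m,ΔT,h} ⇒ r = 3
Repeat: m,ΔT,h; free: γ
RREF:
  r0: [   1    0    0 -1/3]
  r1: [   0    1    0  1/3]
  r2: [   0    0    1  1/3]
Fix exponent of γ at 1; solve each RREF row for its pivot's exponent:
  r0: exp(m) + (-1/3)·1 = 0 ⇒ exp(m) = 1/3
  r1: exp(ΔT) + (1/3)·1 = 0 ⇒ exp(ΔT) = -1/3
  r2: exp(h) + (1/3)·1 = 0 ⇒ exp(h) = -1/3
Π_1 = m^(1/3) · ΔT^(-1/3) · h^(-1/3) · γ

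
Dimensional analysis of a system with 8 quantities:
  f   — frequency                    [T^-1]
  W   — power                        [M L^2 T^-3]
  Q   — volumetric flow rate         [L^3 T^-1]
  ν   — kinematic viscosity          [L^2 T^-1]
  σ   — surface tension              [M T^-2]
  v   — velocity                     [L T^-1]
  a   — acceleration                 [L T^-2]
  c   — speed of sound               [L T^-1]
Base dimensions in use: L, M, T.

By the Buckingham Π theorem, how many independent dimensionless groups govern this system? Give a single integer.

5

Dimensional matrix (L×M×T by f×W×Q×ν×σ×v×a×c):
  L: [ 0  2  3  2  0  1  1  1]
  M: [ 0  1  0  0  1  0  0  0]
  T: [-1 -3 -1 -1 -2 -1 -2 -1]
RREF → pivots at {f,W,Q} ⇒ r = 3
Π count = n − r = 8 − 3 = 5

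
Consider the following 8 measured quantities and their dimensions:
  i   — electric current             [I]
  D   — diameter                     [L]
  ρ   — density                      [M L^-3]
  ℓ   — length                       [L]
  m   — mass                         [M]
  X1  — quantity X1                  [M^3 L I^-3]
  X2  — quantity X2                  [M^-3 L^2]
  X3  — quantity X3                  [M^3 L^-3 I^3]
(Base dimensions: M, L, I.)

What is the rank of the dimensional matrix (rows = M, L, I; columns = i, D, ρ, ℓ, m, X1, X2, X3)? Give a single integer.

3

Dimensional matrix (M×L×I by i×D×ρ×ℓ×m×X1×X2×X3):
  M: [ 0  0  1  0  1  3 -3  3]
  L: [ 0  1 -3  1  0  1  2 -3]
  I: [ 1  0  0  0  0 -3  0  3]
Row reduction gives pivot columns i,D,ρ; rank = 3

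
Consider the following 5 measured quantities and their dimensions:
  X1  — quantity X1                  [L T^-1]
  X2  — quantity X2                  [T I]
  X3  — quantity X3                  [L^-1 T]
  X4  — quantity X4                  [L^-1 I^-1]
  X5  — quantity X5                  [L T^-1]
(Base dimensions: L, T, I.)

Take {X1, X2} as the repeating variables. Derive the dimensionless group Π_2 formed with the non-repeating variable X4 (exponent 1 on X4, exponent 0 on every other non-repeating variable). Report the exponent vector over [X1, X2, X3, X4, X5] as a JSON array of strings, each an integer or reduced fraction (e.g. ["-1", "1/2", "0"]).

Dimensional matrix (L×T×I by X1×X2×X3×X4×X5):
  L: [ 1  0 -1 -1  1]
  T: [-1  1  1  0 -1]
  I: [ 0  1  0 -1  0]
Row reduction gives pivot columns X1,X2; rank = 2
Repeat: X1,X2; free: X3,X4,X5
RREF:
  r0: [   1    0   -1   -1    1]
  r1: [   0    1    0   -1    0]
  r2: [   0    0    0    0    0]
Fix exponent of X4 at 1, X3 at 0, X5 at 0; solve each RREF row for its pivot's exponent:
  r0: exp(X1) + (-1)·1 = 0 ⇒ exp(X1) = 1
  r1: exp(X2) + (-1)·1 = 0 ⇒ exp(X2) = 1
Π_2 = X1 · X2 · X4

["1", "1", "0", "1", "0"]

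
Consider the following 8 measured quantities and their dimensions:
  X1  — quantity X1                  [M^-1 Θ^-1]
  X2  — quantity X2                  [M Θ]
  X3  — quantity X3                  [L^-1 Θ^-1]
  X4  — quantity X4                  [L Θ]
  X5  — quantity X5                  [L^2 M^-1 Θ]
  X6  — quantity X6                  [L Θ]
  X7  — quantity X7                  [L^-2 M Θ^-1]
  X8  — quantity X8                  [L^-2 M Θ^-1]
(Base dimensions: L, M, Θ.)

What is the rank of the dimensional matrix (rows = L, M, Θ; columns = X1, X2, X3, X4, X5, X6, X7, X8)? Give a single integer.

2

Exponent matrix [L,M,Θ] × [X1,X2,X3,X4,X5,X6,X7,X8]:
  L: [ 0  0 -1  1  2  1 -2 -2]
  M: [-1  1  0  0 -1  0  1  1]
  Θ: [-1  1 -1  1  1  1 -1 -1]
Echelon form has 2 nonzero rows (pivots: X1,X3)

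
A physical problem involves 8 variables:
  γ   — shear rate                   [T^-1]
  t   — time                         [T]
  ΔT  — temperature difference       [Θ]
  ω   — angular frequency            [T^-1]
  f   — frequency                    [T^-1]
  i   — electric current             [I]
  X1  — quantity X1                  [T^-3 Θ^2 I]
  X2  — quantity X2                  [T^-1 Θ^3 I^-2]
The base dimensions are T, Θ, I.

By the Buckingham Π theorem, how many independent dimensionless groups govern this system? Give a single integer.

5

Exponent matrix [T,Θ,I] × [γ,t,ΔT,ω,f,i,X1,X2]:
  T: [-1  1  0 -1 -1  0 -3 -1]
  Θ: [ 0  0  1  0  0  0  2  3]
  I: [ 0  0  0  0  0  1  1 -2]
Echelon form has 3 nonzero rows (pivots: γ,ΔT,i)
8 vars − rank 3 = 5 Π groups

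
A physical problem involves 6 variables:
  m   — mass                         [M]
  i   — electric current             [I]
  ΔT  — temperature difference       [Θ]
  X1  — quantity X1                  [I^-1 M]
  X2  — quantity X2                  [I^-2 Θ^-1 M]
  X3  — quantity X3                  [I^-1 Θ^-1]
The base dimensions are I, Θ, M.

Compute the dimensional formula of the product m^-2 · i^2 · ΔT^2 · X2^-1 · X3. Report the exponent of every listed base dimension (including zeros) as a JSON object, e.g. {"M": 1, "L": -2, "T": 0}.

Dimensional matrix (I×Θ×M by m×i×ΔT×X1×X2×X3):
  I: [ 0  1  0 -1 -2 -1]
  Θ: [ 0  0  1  0 -1 -1]
  M: [ 1  0  0  1  1  0]
  [I]: (-2)·0+(2)·1+(2)·0+(-1)·-2+(1)·-1 = 3
  [Θ]: (-2)·0+(2)·0+(2)·1+(-1)·-1+(1)·-1 = 2
  [M]: (-2)·1+(2)·0+(2)·0+(-1)·1+(1)·0 = -3
⇒ I^3 Θ^2 M^-3

{"I": 3, "Θ": 2, "M": -3}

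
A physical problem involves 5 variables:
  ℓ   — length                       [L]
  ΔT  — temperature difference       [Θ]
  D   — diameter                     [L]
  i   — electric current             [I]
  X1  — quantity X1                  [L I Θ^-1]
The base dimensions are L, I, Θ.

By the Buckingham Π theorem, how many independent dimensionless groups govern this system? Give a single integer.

Exponent matrix [L,I,Θ] × [ℓ,ΔT,D,i,X1]:
  L: [ 1  0  1  0  1]
  I: [ 0  0  0  1  1]
  Θ: [ 0  1  0  0 -1]
Row reduction gives pivot columns ℓ,ΔT,i; rank = 3
n=5, r=3 ⇒ 2 dimensionless groups

2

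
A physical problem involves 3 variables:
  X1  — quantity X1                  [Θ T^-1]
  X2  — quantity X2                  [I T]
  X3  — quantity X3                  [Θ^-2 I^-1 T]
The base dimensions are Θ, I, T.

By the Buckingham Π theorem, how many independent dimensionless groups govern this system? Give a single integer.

Exponent matrix [Θ,I,T] × [X1,X2,X3]:
  Θ: [ 1  0 -2]
  I: [ 0  1 -1]
  T: [-1  1  1]
Row reduction gives pivot columns X1,X2; rank = 2
3 vars − rank 2 = 1 Π group

1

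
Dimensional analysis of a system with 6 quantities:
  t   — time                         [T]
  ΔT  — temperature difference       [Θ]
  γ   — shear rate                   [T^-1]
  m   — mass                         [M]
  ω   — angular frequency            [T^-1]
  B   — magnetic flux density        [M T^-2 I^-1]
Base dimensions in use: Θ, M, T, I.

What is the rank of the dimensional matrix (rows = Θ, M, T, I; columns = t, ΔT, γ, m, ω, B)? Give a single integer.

Dimensional matrix (Θ×M×T×I by t×ΔT×γ×m×ω×B):
  Θ: [ 0  1  0  0  0  0]
  M: [ 0  0  0  1  0  1]
  T: [ 1  0 -1  0 -1 -2]
  I: [ 0  0  0  0  0 -1]
RREF → pivots at {t,ΔT,m,B} ⇒ r = 4

4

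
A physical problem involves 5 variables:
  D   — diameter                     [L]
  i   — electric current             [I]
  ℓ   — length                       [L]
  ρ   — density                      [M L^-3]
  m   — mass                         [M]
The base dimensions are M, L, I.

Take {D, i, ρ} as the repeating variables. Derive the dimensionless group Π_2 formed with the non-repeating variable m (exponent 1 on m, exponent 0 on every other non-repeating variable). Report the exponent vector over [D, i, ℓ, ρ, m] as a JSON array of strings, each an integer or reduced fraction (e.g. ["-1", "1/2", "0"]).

["-3", "0", "0", "-1", "1"]

Dimensional matrix (M×L×I by D×i×ℓ×ρ×m):
  M: [ 0  0  0  1  1]
  L: [ 1  0  1 -3  0]
  I: [ 0  1  0  0  0]
Row reduction gives pivot columns D,i,ρ; rank = 3
Pivot set = {D,i,ρ}, free = {ℓ,m}
RREF:
  r0: [   1    0    1    0    3]
  r1: [   0    1    0    0    0]
  r2: [   0    0    0    1    1]
Fix exponent of m at 1, ℓ at 0; solve each RREF row for its pivot's exponent:
  r0: exp(D) + (3)·1 = 0 ⇒ exp(D) = -3
  r1: exp(i) + (0)·1 = 0 ⇒ exp(i) = 0
  r2: exp(ρ) + (1)·1 = 0 ⇒ exp(ρ) = -1
Π_2 = D^-3 · ρ^-1 · m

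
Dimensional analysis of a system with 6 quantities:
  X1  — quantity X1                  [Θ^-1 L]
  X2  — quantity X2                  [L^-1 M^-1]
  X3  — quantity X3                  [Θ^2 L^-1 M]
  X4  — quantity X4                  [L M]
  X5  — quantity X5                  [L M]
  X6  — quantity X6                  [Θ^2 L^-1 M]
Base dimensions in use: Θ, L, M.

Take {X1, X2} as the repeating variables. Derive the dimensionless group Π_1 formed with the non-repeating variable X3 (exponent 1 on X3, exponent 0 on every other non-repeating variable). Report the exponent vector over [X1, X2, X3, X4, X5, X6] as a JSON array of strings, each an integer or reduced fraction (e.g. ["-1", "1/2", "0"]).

["2", "1", "1", "0", "0", "0"]

Dimensional matrix (Θ×L×M by X1×X2×X3×X4×X5×X6):
  Θ: [-1  0  2  0  0  2]
  L: [ 1 -1 -1  1  1 -1]
  M: [ 0 -1  1  1  1  1]
Echelon form has 2 nonzero rows (pivots: X1,X2)
Repeat: X1,X2; free: X3,X4,X5,X6
RREF:
  r0: [   1    0   -2    0    0   -2]
  r1: [   0    1   -1   -1   -1   -1]
  r2: [   0    0    0    0    0    0]
Fix exponent of X3 at 1, X4 at 0, X5 at 0, X6 at 0; solve each RREF row for its pivot's exponent:
  r0: exp(X1) + (-2)·1 = 0 ⇒ exp(X1) = 2
  r1: exp(X2) + (-1)·1 = 0 ⇒ exp(X2) = 1
Π_1 = X1^2 · X2 · X3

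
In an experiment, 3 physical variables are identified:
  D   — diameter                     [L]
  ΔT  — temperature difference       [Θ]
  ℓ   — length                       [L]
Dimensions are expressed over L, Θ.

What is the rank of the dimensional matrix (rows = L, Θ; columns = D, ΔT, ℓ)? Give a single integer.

Exponent matrix [L,Θ] × [D,ΔT,ℓ]:
  L: [ 1  0  1]
  Θ: [ 0  1  0]
RREF → pivots at {D,ΔT} ⇒ r = 2

2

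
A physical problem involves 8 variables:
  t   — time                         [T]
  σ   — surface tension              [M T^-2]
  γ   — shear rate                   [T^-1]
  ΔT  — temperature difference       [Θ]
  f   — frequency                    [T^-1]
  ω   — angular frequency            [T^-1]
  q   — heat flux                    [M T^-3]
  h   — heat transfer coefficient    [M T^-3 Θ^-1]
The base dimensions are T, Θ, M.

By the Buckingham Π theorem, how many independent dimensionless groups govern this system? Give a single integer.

5

Dimensional matrix (T×Θ×M by t×σ×γ×ΔT×f×ω×q×h):
  T: [ 1 -2 -1  0 -1 -1 -3 -3]
  Θ: [ 0  0  0  1  0  0  0 -1]
  M: [ 0  1  0  0  0  0  1  1]
RREF → pivots at {t,σ,ΔT} ⇒ r = 3
n=8, r=3 ⇒ 5 dimensionless groups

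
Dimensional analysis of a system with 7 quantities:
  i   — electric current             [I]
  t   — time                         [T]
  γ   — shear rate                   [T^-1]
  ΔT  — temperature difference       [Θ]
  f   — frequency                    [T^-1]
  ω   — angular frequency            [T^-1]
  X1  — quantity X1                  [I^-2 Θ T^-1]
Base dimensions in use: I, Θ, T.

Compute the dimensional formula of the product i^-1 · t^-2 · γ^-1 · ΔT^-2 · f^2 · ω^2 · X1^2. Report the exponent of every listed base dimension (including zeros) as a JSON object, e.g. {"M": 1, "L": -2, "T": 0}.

{"I": -5, "Θ": 0, "T": -7}

Exponent matrix [I,Θ,T] × [i,t,γ,ΔT,f,ω,X1]:
  I: [ 1  0  0  0  0  0 -2]
  Θ: [ 0  0  0  1  0  0  1]
  T: [ 0  1 -1  0 -1 -1 -1]
  [I]: (-1)·1+(-2)·0+(-1)·0+(-2)·0+(2)·0+(2)·0+(2)·-2 = -5
  [Θ]: (-1)·0+(-2)·0+(-1)·0+(-2)·1+(2)·0+(2)·0+(2)·1 = 0
  [T]: (-1)·0+(-2)·1+(-1)·-1+(-2)·0+(2)·-1+(2)·-1+(2)·-1 = -7
⇒ I^-5 T^-7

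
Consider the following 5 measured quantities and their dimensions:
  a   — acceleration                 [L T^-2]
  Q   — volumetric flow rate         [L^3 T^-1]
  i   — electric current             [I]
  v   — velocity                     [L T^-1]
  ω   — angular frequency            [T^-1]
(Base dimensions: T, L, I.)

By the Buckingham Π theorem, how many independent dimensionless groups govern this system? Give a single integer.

2

Write exponents as rows T,L,I / cols a,Q,i,v,ω:
  T: [-2 -1  0 -1 -1]
  L: [ 1  3  0  1  0]
  I: [ 0  0  1  0  0]
Row reduction gives pivot columns a,Q,i; rank = 3
n=5, r=3 ⇒ 2 dimensionless groups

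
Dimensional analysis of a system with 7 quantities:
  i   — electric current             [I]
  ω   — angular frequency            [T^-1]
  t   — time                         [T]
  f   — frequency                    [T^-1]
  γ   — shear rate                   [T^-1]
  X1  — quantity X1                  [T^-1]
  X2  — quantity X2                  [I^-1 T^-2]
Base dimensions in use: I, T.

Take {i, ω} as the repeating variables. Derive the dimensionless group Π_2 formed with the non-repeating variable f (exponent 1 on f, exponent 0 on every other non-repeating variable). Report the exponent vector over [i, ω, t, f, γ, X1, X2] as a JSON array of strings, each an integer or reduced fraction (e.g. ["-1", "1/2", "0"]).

Exponent matrix [I,T] × [i,ω,t,f,γ,X1,X2]:
  I: [ 1  0  0  0  0  0 -1]
  T: [ 0 -1  1 -1 -1 -1 -2]
RREF → pivots at {i,ω} ⇒ r = 2
Pivot set = {i,ω}, free = {t,f,γ,X1,X2}
RREF:
  r0: [   1    0    0    0    0    0   -1]
  r1: [   0    1   -1    1    1    1    2]
Fix exponent of f at 1, t at 0, γ at 0, X1 at 0, X2 at 0; solve each RREF row for its pivot's exponent:
  r0: exp(i) + (0)·1 = 0 ⇒ exp(i) = 0
  r1: exp(ω) + (1)·1 = 0 ⇒ exp(ω) = -1
Π_2 = ω^-1 · f

["0", "-1", "0", "1", "0", "0", "0"]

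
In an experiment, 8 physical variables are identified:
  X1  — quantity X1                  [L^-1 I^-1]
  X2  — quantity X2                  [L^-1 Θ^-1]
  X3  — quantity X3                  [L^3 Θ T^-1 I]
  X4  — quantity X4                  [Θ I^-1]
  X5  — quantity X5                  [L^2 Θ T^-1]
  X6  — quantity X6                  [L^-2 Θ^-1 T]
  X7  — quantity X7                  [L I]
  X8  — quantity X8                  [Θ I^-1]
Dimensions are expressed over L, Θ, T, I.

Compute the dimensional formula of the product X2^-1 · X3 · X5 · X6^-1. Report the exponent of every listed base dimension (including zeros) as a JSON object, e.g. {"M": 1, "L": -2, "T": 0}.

Write exponents as rows L,Θ,T,I / cols X1,X2,X3,X4,X5,X6,X7,X8:
  L: [-1 -1  3  0  2 -2  1  0]
  Θ: [ 0 -1  1  1  1 -1  0  1]
  T: [ 0  0 -1  0 -1  1  0  0]
  I: [-1  0  1 -1  0  0  1 -1]
  [L]: (-1)·-1+(1)·3+(1)·2+(-1)·-2 = 8
  [Θ]: (-1)·-1+(1)·1+(1)·1+(-1)·-1 = 4
  [T]: (-1)·0+(1)·-1+(1)·-1+(-1)·1 = -3
  [I]: (-1)·0+(1)·1+(1)·0+(-1)·0 = 1
⇒ L^8 Θ^4 T^-3 I

{"L": 8, "Θ": 4, "T": -3, "I": 1}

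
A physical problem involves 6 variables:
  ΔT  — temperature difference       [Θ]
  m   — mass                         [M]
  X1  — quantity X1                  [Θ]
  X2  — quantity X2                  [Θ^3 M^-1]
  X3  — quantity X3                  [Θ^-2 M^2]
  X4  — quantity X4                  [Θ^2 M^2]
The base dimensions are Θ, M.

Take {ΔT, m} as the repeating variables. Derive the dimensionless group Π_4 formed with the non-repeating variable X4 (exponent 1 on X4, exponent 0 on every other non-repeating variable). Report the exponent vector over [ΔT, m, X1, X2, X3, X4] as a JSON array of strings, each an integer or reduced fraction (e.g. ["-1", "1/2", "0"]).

Dimensional matrix (Θ×M by ΔT×m×X1×X2×X3×X4):
  Θ: [ 1  0  1  3 -2  2]
  M: [ 0  1  0 -1  2  2]
Echelon form has 2 nonzero rows (pivots: ΔT,m)
Pivot set = {ΔT,m}, free = {X1,X2,X3,X4}
RREF:
  r0: [   1    0    1    3   -2    2]
  r1: [   0    1    0   -1    2    2]
Fix exponent of X4 at 1, X1 at 0, X2 at 0, X3 at 0; solve each RREF row for its pivot's exponent:
  r0: exp(ΔT) + (2)·1 = 0 ⇒ exp(ΔT) = -2
  r1: exp(m) + (2)·1 = 0 ⇒ exp(m) = -2
Π_4 = ΔT^-2 · m^-2 · X4

["-2", "-2", "0", "0", "0", "1"]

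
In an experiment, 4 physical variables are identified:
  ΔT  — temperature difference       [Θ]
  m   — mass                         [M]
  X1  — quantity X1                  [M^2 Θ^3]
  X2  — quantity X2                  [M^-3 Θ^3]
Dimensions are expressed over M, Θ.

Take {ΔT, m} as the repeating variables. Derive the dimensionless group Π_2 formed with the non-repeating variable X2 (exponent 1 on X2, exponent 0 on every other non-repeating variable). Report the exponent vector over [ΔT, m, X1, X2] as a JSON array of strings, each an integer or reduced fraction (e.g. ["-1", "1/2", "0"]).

["-3", "3", "0", "1"]

Exponent matrix [M,Θ] × [ΔT,m,X1,X2]:
  M: [ 0  1  2 -3]
  Θ: [ 1  0  3  3]
RREF → pivots at {ΔT,m} ⇒ r = 2
Pivot set = {ΔT,m}, free = {X1,X2}
RREF:
  r0: [   1    0    3    3]
  r1: [   0    1    2   -3]
Fix exponent of X2 at 1, X1 at 0; solve each RREF row for its pivot's exponent:
  r0: exp(ΔT) + (3)·1 = 0 ⇒ exp(ΔT) = -3
  r1: exp(m) + (-3)·1 = 0 ⇒ exp(m) = 3
Π_2 = ΔT^-3 · m^3 · X2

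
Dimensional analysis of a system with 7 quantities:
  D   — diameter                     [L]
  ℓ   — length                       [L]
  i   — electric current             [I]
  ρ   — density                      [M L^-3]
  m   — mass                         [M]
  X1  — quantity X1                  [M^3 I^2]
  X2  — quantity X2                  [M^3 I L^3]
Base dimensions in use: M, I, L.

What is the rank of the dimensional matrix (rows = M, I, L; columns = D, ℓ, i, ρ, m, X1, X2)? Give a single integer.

3

Dimensional matrix (M×I×L by D×ℓ×i×ρ×m×X1×X2):
  M: [ 0  0  0  1  1  3  3]
  I: [ 0  0  1  0  0  2  1]
  L: [ 1  1  0 -3  0  0  3]
Echelon form has 3 nonzero rows (pivots: D,i,ρ)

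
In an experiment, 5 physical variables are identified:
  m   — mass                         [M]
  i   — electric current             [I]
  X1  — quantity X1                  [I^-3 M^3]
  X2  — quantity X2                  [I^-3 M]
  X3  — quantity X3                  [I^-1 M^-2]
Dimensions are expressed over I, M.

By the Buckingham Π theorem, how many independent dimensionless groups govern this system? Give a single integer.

3

Dimensional matrix (I×M by m×i×X1×X2×X3):
  I: [ 0  1 -3 -3 -1]
  M: [ 1  0  3  1 -2]
Row reduction gives pivot columns m,i; rank = 2
5 vars − rank 2 = 3 Π groups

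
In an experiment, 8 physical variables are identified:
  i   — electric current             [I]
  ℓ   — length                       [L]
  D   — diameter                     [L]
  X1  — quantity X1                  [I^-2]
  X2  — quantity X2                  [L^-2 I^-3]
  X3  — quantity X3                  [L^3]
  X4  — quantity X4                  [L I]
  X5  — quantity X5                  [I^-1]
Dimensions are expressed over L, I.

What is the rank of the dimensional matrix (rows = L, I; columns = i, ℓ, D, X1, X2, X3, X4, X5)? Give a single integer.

2

Exponent matrix [L,I] × [i,ℓ,D,X1,X2,X3,X4,X5]:
  L: [ 0  1  1  0 -2  3  1  0]
  I: [ 1  0  0 -2 -3  0  1 -1]
RREF → pivots at {i,ℓ} ⇒ r = 2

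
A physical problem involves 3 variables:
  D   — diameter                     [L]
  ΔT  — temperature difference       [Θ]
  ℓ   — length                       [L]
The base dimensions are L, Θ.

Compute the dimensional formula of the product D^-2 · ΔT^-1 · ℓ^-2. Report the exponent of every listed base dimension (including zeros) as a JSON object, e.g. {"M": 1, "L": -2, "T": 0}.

{"L": -4, "Θ": -1}

Exponent matrix [L,Θ] × [D,ΔT,ℓ]:
  L: [ 1  0  1]
  Θ: [ 0  1  0]
  [L]: (-2)·1+(-1)·0+(-2)·1 = -4
  [Θ]: (-2)·0+(-1)·1+(-2)·0 = -1
⇒ L^-4 Θ^-1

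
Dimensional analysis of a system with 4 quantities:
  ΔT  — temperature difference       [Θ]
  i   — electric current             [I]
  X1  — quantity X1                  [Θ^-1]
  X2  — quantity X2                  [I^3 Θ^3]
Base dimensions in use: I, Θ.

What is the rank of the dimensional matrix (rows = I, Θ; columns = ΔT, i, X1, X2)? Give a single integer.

2

Dimensional matrix (I×Θ by ΔT×i×X1×X2):
  I: [ 0  1  0  3]
  Θ: [ 1  0 -1  3]
Echelon form has 2 nonzero rows (pivots: ΔT,i)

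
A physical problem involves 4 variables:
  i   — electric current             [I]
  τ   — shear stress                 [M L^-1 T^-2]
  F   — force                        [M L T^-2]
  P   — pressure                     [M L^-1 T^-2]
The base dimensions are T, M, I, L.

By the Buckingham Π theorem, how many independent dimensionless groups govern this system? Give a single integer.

1

Dimensional matrix (T×M×I×L by i×τ×F×P):
  T: [ 0 -2 -2 -2]
  M: [ 0  1  1  1]
  I: [ 1  0  0  0]
  L: [ 0 -1  1 -1]
Echelon form has 3 nonzero rows (pivots: i,τ,F)
n=4, r=3 ⇒ 1 dimensionless group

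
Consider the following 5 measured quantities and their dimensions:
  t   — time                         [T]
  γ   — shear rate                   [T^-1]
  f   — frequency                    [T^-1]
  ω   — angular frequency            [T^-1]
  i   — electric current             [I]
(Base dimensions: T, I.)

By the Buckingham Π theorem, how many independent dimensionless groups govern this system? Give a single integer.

Exponent matrix [T,I] × [t,γ,f,ω,i]:
  T: [ 1 -1 -1 -1  0]
  I: [ 0  0  0  0  1]
RREF → pivots at {t,i} ⇒ r = 2
n=5, r=2 ⇒ 3 dimensionless groups

3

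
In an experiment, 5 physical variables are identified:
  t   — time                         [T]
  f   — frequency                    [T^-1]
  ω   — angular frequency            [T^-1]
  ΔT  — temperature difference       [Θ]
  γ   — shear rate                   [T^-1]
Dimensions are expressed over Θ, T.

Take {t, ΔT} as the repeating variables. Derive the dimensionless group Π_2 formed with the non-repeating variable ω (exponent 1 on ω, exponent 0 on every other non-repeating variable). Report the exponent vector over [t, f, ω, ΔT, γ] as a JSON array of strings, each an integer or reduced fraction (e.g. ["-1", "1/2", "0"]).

["1", "0", "1", "0", "0"]

Write exponents as rows Θ,T / cols t,f,ω,ΔT,γ:
  Θ: [ 0  0  0  1  0]
  T: [ 1 -1 -1  0 -1]
Echelon form has 2 nonzero rows (pivots: t,ΔT)
Repeat: t,ΔT; free: f,ω,γ
RREF:
  r0: [   1   -1   -1    0   -1]
  r1: [   0    0    0    1    0]
Fix exponent of ω at 1, f at 0, γ at 0; solve each RREF row for its pivot's exponent:
  r0: exp(t) + (-1)·1 = 0 ⇒ exp(t) = 1
  r1: exp(ΔT) + (0)·1 = 0 ⇒ exp(ΔT) = 0
Π_2 = t · ω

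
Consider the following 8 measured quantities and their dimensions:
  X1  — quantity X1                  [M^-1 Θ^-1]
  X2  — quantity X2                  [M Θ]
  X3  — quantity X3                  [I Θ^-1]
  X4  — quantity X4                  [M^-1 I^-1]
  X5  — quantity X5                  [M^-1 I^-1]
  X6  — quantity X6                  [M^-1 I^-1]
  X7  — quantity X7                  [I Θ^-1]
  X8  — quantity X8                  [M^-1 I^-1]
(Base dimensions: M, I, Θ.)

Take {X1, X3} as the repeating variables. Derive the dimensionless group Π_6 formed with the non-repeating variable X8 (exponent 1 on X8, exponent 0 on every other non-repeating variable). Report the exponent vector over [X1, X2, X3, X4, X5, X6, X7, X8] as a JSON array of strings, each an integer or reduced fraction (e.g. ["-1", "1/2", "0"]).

Write exponents as rows M,I,Θ / cols X1,X2,X3,X4,X5,X6,X7,X8:
  M: [-1  1  0 -1 -1 -1  0 -1]
  I: [ 0  0  1 -1 -1 -1  1 -1]
  Θ: [-1  1 -1  0  0  0 -1  0]
RREF → pivots at {X1,X3} ⇒ r = 2
Pivot set = {X1,X3}, free = {X2,X4,X5,X6,X7,X8}
RREF:
  r0: [   1   -1    0    1    1    1    0    1]
  r1: [   0    0    1   -1   -1   -1    1   -1]
  r2: [   0    0    0    0    0    0    0    0]
Fix exponent of X8 at 1, X2 at 0, X4 at 0, X5 at 0, X6 at 0, X7 at 0; solve each RREF row for its pivot's exponent:
  r0: exp(X1) + (1)·1 = 0 ⇒ exp(X1) = -1
  r1: exp(X3) + (-1)·1 = 0 ⇒ exp(X3) = 1
Π_6 = X1^-1 · X3 · X8

["-1", "0", "1", "0", "0", "0", "0", "1"]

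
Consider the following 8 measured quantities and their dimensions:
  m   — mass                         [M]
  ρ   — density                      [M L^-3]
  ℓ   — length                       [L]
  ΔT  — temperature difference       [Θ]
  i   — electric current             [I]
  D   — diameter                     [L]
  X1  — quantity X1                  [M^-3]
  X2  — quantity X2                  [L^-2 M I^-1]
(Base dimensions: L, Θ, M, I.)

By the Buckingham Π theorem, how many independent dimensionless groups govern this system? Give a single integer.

Write exponents as rows L,Θ,M,I / cols m,ρ,ℓ,ΔT,i,D,X1,X2:
  L: [ 0 -3  1  0  0  1  0 -2]
  Θ: [ 0  0  0  1  0  0  0  0]
  M: [ 1  1  0  0  0  0 -3  1]
  I: [ 0  0  0  0  1  0  0 -1]
RREF → pivots at {m,ρ,ΔT,i} ⇒ r = 4
n=8, r=4 ⇒ 4 dimensionless groups

4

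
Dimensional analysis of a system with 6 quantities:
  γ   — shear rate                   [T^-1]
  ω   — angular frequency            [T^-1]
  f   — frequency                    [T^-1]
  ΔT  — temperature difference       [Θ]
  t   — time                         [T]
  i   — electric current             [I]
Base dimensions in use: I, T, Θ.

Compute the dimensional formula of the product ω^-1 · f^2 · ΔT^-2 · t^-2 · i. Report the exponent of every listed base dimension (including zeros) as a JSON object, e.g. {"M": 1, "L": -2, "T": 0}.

Write exponents as rows I,T,Θ / cols γ,ω,f,ΔT,t,i:
  I: [ 0  0  0  0  0  1]
  T: [-1 -1 -1  0  1  0]
  Θ: [ 0  0  0  1  0  0]
  [I]: (-1)·0+(2)·0+(-2)·0+(-2)·0+(1)·1 = 1
  [T]: (-1)·-1+(2)·-1+(-2)·0+(-2)·1+(1)·0 = -3
  [Θ]: (-1)·0+(2)·0+(-2)·1+(-2)·0+(1)·0 = -2
⇒ I T^-3 Θ^-2

{"I": 1, "T": -3, "Θ": -2}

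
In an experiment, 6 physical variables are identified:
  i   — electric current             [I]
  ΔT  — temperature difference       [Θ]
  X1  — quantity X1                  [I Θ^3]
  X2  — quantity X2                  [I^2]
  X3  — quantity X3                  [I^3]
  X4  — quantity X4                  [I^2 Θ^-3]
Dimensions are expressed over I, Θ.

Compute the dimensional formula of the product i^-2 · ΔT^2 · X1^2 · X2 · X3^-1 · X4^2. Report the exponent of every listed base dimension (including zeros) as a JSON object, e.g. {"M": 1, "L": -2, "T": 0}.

Write exponents as rows I,Θ / cols i,ΔT,X1,X2,X3,X4:
  I: [ 1  0  1  2  3  2]
  Θ: [ 0  1  3  0  0 -3]
  [I]: (-2)·1+(2)·0+(2)·1+(1)·2+(-1)·3+(2)·2 = 3
  [Θ]: (-2)·0+(2)·1+(2)·3+(1)·0+(-1)·0+(2)·-3 = 2
⇒ I^3 Θ^2

{"I": 3, "Θ": 2}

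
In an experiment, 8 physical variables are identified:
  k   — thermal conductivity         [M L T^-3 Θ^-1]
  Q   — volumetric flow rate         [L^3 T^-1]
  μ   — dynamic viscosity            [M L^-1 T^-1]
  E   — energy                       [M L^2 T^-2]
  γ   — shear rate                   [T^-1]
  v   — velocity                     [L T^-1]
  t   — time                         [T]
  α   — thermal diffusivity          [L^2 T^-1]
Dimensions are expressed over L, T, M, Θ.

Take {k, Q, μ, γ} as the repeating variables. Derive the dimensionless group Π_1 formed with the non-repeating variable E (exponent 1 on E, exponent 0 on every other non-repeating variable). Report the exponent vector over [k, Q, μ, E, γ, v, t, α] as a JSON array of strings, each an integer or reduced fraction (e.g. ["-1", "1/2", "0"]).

Dimensional matrix (L×T×M×Θ by k×Q×μ×E×γ×v×t×α):
  L: [ 1  3 -1  2  0  1  0  2]
  T: [-3 -1 -1 -2 -1 -1  1 -1]
  M: [ 1  0  1  1  0  0  0  0]
  Θ: [-1  0  0  0  0  0  0  0]
Echelon form has 4 nonzero rows (pivots: k,Q,μ,γ)
Repeat: k,Q,μ,γ; free: E,v,t,α
RREF:
  r0: [   1    0    0    0    0    0    0    0]
  r1: [   0    1    0    1    0  1/3    0  2/3]
  r2: [   0    0    1    1    0    0    0    0]
  r3: [   0    0    0    0    1  2/3   -1  1/3]
Fix exponent of E at 1, v at 0, t at 0, α at 0; solve each RREF row for its pivot's exponent:
  r0: exp(k) + (0)·1 = 0 ⇒ exp(k) = 0
  r1: exp(Q) + (1)·1 = 0 ⇒ exp(Q) = -1
  r2: exp(μ) + (1)·1 = 0 ⇒ exp(μ) = -1
  r3: exp(γ) + (0)·1 = 0 ⇒ exp(γ) = 0
Π_1 = Q^-1 · μ^-1 · E

["0", "-1", "-1", "1", "0", "0", "0", "0"]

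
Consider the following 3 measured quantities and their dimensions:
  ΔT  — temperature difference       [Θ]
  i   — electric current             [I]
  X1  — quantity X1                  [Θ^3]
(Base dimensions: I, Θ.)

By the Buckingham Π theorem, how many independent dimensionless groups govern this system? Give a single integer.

1

Dimensional matrix (I×Θ by ΔT×i×X1):
  I: [ 0  1  0]
  Θ: [ 1  0  3]
Echelon form has 2 nonzero rows (pivots: ΔT,i)
n=3, r=2 ⇒ 1 dimensionless group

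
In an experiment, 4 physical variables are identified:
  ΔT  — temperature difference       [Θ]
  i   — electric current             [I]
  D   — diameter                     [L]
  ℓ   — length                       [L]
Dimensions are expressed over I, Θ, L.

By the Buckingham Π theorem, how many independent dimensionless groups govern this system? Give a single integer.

1

Write exponents as rows I,Θ,L / cols ΔT,i,D,ℓ:
  I: [ 0  1  0  0]
  Θ: [ 1  0  0  0]
  L: [ 0  0  1  1]
Row reduction gives pivot columns ΔT,i,D; rank = 3
n=4, r=3 ⇒ 1 dimensionless group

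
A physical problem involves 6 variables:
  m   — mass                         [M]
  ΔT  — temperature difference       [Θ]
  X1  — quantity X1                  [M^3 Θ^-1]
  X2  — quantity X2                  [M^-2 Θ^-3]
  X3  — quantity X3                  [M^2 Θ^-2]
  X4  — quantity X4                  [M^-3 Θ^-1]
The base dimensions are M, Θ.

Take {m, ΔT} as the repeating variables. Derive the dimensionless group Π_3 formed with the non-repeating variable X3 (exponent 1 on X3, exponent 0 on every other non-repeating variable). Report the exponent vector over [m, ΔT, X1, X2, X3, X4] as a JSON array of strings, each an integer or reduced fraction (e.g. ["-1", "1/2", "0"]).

["-2", "2", "0", "0", "1", "0"]

Write exponents as rows M,Θ / cols m,ΔT,X1,X2,X3,X4:
  M: [ 1  0  3 -2  2 -3]
  Θ: [ 0  1 -1 -3 -2 -1]
Row reduction gives pivot columns m,ΔT; rank = 2
Repeat: m,ΔT; free: X1,X2,X3,X4
RREF:
  r0: [   1    0    3   -2    2   -3]
  r1: [   0    1   -1   -3   -2   -1]
Fix exponent of X3 at 1, X1 at 0, X2 at 0, X4 at 0; solve each RREF row for its pivot's exponent:
  r0: exp(m) + (2)·1 = 0 ⇒ exp(m) = -2
  r1: exp(ΔT) + (-2)·1 = 0 ⇒ exp(ΔT) = 2
Π_3 = m^-2 · ΔT^2 · X3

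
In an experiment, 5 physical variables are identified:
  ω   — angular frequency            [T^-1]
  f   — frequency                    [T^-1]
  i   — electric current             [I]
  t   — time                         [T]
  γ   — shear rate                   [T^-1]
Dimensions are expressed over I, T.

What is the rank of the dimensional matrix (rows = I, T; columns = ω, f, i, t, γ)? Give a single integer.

Write exponents as rows I,T / cols ω,f,i,t,γ:
  I: [ 0  0  1  0  0]
  T: [-1 -1  0  1 -1]
RREF → pivots at {ω,i} ⇒ r = 2

2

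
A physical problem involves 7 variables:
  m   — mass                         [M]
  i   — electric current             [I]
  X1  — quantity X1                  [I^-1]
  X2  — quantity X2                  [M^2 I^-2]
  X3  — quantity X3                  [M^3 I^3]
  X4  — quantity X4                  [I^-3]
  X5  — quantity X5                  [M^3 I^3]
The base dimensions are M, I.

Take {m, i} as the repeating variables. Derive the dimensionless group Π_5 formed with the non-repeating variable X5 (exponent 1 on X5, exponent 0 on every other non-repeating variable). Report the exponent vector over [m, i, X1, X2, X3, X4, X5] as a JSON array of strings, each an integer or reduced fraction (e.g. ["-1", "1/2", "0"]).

["-3", "-3", "0", "0", "0", "0", "1"]

Write exponents as rows M,I / cols m,i,X1,X2,X3,X4,X5:
  M: [ 1  0  0  2  3  0  3]
  I: [ 0  1 -1 -2  3 -3  3]
RREF → pivots at {m,i} ⇒ r = 2
Repeat: m,i; free: X1,X2,X3,X4,X5
RREF:
  r0: [   1    0    0    2    3    0    3]
  r1: [   0    1   -1   -2    3   -3    3]
Fix exponent of X5 at 1, X1 at 0, X2 at 0, X3 at 0, X4 at 0; solve each RREF row for its pivot's exponent:
  r0: exp(m) + (3)·1 = 0 ⇒ exp(m) = -3
  r1: exp(i) + (3)·1 = 0 ⇒ exp(i) = -3
Π_5 = m^-3 · i^-3 · X5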